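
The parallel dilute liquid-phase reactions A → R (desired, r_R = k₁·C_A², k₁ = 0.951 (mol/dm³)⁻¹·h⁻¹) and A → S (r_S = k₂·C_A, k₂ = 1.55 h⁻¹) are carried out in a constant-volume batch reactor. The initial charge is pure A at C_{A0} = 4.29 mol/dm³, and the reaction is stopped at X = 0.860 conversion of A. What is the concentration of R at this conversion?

2.10 mol/dm³

C_A = C_{A0}(1−X) = 0.6006 mol/dm³.
Along a PFR/batch, dC_S/dC_A = −r_S/(r_R+r_S) = −k₂/(k₂+k₁·C_A).
Integrating from C_{A0} to C_A: C_S = (1.55/0.951)·ln[(1.55+0.951·4.29)/(1.55+0.951·0.601)] = 1.630·ln(5.630/2.121) = 1.591 mol/dm³.
Then C_R = (C_{A0}−C_A) − C_S = 3.689 − 1.591 = 2.098 mol/dm³.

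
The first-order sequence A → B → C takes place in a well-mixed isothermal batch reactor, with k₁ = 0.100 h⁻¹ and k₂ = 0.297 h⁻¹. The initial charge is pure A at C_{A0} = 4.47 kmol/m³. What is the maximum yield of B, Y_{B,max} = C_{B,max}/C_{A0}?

0.194

For a first-order series the maximum intermediate yield is C_{B,max}/C_{A0} = (k₁/k₂)^[k₂/(k₂−k₁)].
= (0.100/0.297)^(0.297/(0.297−0.100)) = (0.3367)^(1.508) = 0.1938.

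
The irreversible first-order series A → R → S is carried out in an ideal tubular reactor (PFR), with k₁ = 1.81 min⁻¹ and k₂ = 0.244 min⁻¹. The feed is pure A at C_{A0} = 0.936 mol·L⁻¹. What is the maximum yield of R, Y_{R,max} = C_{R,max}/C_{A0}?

Evaluating C_R at τ_opt = ln(k₂/k₁)/(k₂−k₁) gives C_{R,max}/C_{A0} = (k₁/k₂)^[k₂/(k₂−k₁)].
= (1.81/0.244)^(0.244/(0.244−1.81)) = (7.418)^(-0.1558) = 0.7318.

0.732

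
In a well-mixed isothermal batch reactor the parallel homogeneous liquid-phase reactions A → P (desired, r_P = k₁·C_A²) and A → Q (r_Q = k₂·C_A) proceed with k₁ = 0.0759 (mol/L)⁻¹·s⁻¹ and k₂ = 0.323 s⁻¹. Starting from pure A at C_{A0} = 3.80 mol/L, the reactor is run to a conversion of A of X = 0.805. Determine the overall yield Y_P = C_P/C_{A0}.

0.270

C_A = C_{A0}(1−X) = 0.7410 mol/L.
Along a PFR/batch, dC_Q/dC_A = −r_Q/(r_P+r_Q) = −k₂/(k₂+k₁·C_A).
Integrating from C_{A0} to C_A: C_Q = (0.323/0.0759)·ln[(0.323+0.0759·3.80)/(0.323+0.0759·0.741)] = 4.256·ln(0.6114/0.3792) = 2.033 mol/L.
Then C_P = (C_{A0}−C_A) − C_Q = 3.059 − 2.033 = 1.026 mol/L.
Y_P = C_P/C_{A0} = 1.026/3.80 = 0.270.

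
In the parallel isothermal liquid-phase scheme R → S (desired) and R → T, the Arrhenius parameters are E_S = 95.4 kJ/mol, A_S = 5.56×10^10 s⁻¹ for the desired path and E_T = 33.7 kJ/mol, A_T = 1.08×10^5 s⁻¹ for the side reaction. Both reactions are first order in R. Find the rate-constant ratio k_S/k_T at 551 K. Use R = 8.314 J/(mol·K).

0.728

With equal orders, S_{S/T} = k_S/k_T = (A_S/A_T)·exp[(E_T−E_S)/(RT)].
(E_T−E_S)/(RT) = (33.7−95.4)×10³/(8.314×551) = -61700/4581 = -13.47.
k_S/k_T = (5.56×10^10/1.08×10^5)·exp(-13.47) = 5.148×10^5 × 1.415×10^-6 = 0.728.
Since E_S > E_T, raising the temperature improves selectivity toward S.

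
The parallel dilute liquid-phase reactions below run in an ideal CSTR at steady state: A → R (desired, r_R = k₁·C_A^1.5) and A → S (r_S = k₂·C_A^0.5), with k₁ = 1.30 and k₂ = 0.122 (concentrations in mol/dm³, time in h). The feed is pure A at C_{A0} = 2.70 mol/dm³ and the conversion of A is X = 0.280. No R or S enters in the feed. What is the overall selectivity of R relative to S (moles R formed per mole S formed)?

20.7

Exit C_A = C_{A0}(1−X) = 2.70×0.720 = 1.944 mol/dm³.
Rates in a CSTR are evaluated at the outlet concentration: r_R = 1.30×1.944^1.5 = 3.524, r_S = 0.122×1.944^0.5 = 0.1701.
Overall selectivity = C_R/C_S = r_Rτ/(r_Sτ) = r_R/r_S = 20.7.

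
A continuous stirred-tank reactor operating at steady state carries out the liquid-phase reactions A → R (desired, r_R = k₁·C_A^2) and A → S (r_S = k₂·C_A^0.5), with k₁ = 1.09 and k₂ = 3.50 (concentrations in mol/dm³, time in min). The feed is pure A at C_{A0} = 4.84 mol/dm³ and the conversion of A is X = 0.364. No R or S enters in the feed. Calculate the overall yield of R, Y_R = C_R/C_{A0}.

Exit C_A = C_{A0}(1−X) = 4.84×0.636 = 3.078 mol/dm³.
A CSTR operates uniformly at the exit composition, giving r_R = 10.33 and r_S = 6.141 (each k·C_A^n at C_A = 3.078).
Fraction of consumed A going to R: r_R/(r_R+r_S) = 0.6271.
C_R = 0.6271·C_{A0}·X = 0.6271×4.84×0.364 = 1.10 mol/dm³; Y_R = C_R/C_{A0} = 0.228.

0.228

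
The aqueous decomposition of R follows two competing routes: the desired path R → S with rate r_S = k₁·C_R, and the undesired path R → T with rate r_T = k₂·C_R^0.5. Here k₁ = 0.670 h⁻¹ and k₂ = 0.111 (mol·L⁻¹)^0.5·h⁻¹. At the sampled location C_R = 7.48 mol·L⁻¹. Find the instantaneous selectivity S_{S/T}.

16.5

S_{S/T} = r_S/r_T = (k₁·C_R)/(k₂·C_R^0.5) = (k₁/k₂)·C_R^0.5.
= (0.670×7.480) / (0.111×7.480^0.5) = 5.012/0.3036 = 16.5.
Since the desired path is higher order in R, keeping C_R high (PFR or concentrated feed) favours S.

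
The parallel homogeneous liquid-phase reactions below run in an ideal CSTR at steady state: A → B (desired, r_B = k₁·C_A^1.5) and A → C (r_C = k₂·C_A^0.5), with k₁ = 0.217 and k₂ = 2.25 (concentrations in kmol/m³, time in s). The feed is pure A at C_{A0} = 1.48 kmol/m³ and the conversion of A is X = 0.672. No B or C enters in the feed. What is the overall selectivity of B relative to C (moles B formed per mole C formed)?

0.0468

Exit C_A = C_{A0}(1−X) = 1.48×0.328 = 0.4854 kmol/m³.
A CSTR operates uniformly at the exit composition, giving r_B = 0.07339 and r_C = 1.568 (each k·C_A^n at C_A = 0.4854).
Overall selectivity = C_B/C_C = r_Bτ/(r_Cτ) = r_B/r_C = 0.0468.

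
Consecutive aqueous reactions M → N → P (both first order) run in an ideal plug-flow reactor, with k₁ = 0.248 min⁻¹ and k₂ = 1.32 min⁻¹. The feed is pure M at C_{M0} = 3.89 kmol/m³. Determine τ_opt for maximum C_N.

1.56 min

Setting dC_N/dτ = 0 gives τ_opt = ln(k₂/k₁)/(k₂−k₁).
= ln(1.32/0.248)/(1.32−0.248) = ln(5.323)/1.072 = 1.672/1.072 = 1.56 min.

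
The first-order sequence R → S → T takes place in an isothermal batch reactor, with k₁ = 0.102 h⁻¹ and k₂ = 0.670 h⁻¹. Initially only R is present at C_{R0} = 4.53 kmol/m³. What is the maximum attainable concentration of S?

Evaluating C_S at t_opt = ln(k₂/k₁)/(k₂−k₁) gives C_{S,max}/C_{R0} = (k₁/k₂)^[k₂/(k₂−k₁)].
= (0.102/0.670)^(0.670/(0.670−0.102)) = (0.1522)^(1.180) = 0.1086.
C_{S,max} = 0.1086×4.53 = 0.492 kmol/m³.

0.492 kmol/m³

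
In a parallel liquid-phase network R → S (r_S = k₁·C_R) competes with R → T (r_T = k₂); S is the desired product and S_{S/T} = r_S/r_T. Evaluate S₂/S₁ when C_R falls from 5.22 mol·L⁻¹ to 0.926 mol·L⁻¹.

0.177

S_{S/T} = (k₁/k₂)·C_R, so S₂/S₁ = (C_{R,2}/C_{R,1}).
= 0.926/5.22 = 0.177.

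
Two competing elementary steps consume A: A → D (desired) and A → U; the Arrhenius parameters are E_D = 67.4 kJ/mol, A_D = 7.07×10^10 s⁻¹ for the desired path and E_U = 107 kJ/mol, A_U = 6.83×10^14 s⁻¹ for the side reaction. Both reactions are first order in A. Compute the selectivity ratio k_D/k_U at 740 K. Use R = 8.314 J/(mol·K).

With equal orders, S_{D/U} = k_D/k_U = (A_D/A_U)·exp[(E_U−E_D)/(RT)].
(E_U−E_D)/(RT) = (107−67.4)×10³/(8.314×740) = 39600/6152 = 6.437.
k_D/k_U = (7.07×10^10/6.83×10^14)·exp(6.437) = 1.035×10^-4 × 624.3 = 0.0646.
Since E_D < E_U, lowering the temperature improves selectivity toward D.

0.0646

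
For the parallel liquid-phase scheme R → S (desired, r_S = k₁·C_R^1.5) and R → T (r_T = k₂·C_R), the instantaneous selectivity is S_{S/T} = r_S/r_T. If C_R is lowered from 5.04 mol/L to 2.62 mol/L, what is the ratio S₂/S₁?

0.721

S_{S/T} = (k₁/k₂)·C_R^0.5, so S₂/S₁ = (C_{R,2}/C_{R,1})^0.5.
= (2.62/5.04)^0.5 = (0.5198)^0.5 = 0.721.
Selectivity toward S falls as C_R falls — high-concentration operation is favoured.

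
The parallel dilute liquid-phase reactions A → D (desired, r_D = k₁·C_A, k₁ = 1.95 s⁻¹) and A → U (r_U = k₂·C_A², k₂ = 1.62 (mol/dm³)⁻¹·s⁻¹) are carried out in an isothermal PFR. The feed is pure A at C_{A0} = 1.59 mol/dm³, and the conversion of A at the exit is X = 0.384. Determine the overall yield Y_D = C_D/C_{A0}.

0.187

C_A = C_{A0}(1−X) = 0.9794 mol/dm³.
Along a PFR/batch, dC_D/dC_A = −r_D/(r_D+r_U) = −k₁/(k₁+k₂·C_A).
Integrating from C_{A0} to C_A: C_D = (1.95/1.62)·ln[(1.95+1.62·1.59)/(1.95+1.62·0.979)] = 1.204·ln(4.526/3.537) = 0.2968 mol/dm³.
Y_D = C_D/C_{A0} = 0.2968/1.59 = 0.187.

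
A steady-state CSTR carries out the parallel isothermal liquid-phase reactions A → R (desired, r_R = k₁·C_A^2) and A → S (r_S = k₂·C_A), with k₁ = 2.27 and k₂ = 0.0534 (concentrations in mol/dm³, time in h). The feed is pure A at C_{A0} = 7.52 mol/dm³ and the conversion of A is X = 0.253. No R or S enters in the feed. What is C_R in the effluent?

1.89 mol/dm³

Exit C_A = C_{A0}(1−X) = 7.52×0.747 = 5.617 mol/dm³.
Rates in a CSTR are evaluated at the outlet concentration: r_R = 2.27×5.617^2 = 71.63, r_S = 0.0534×5.617 = 0.3000.
Fraction of consumed A going to R: r_R/(r_R+r_S) = 0.9958.
C_R = 0.9958·C_{A0}·X = 0.9958×7.52×0.253 = 1.89 mol/dm³.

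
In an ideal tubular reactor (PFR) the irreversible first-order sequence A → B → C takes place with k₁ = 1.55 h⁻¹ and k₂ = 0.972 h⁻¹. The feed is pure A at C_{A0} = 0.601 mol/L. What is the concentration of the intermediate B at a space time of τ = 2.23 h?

0.134 mol/L

For first-order series with pure A initially, C_B(τ) = k₁C_{A0}/(k₂−k₁)·(e^(−k₁τ) − e^(−k₂τ)).
e^(−k₁τ) = e^(−1.55×2.23) = e^(−3.457) = 0.03154; e^(−k₂τ) = e^(−2.168) = 0.1145.
C_B = 1.55×0.601/(0.972−1.55) × (0.03154−0.1145) = (-1.612)×(-0.08292) = 0.1336 mol/L.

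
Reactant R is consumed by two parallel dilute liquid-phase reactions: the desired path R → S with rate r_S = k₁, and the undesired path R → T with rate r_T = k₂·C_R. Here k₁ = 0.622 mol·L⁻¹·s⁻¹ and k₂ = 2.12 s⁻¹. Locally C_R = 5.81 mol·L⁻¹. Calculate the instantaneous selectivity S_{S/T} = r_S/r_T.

S_{S/T} = r_S/r_T = (k₁)/(k₂·C_R) = (k₁/k₂)·C_R⁻¹.
= (0.622) / (2.12×5.810) = 0.6220/12.32 = 0.0505.

0.0505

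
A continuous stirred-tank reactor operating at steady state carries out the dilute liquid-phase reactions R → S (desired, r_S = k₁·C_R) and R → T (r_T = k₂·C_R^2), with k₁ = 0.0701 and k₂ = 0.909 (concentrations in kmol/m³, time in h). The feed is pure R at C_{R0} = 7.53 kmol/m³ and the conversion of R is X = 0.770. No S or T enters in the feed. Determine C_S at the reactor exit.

0.247 kmol/m³

Exit C_R = C_{R0}(1−X) = 7.53×0.230 = 1.732 kmol/m³.
In a CSTR the entire volume is at exit conditions, so r_S = 0.0701×1.732 = 0.1214 and r_T = 0.909×1.732^2 = 2.727.
Fraction of consumed R going to S: r_S/(r_S+r_T) = 0.04263.
C_S = 0.04263·C_{R0}·X = 0.04263×7.53×0.770 = 0.247 kmol/m³.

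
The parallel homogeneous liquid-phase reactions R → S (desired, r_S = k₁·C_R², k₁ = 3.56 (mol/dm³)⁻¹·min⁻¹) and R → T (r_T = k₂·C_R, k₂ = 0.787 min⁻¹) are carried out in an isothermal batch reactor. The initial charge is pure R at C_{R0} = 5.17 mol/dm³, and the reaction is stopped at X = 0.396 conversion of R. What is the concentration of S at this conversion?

1.94 mol/dm³

C_R = C_{R0}(1−X) = 3.123 mol/dm³.
Along a PFR/batch, dC_T/dC_R = −r_T/(r_S+r_T) = −k₂/(k₂+k₁·C_R).
Integrating from C_{R0} to C_R: C_T = (0.787/3.56)·ln[(0.787+3.56·5.17)/(0.787+3.56·3.12)] = 0.2211·ln(19.19/11.90) = 0.1056 mol/dm³.
Then C_S = (C_{R0}−C_R) − C_T = 2.047 − 0.1056 = 1.942 mol/dm³.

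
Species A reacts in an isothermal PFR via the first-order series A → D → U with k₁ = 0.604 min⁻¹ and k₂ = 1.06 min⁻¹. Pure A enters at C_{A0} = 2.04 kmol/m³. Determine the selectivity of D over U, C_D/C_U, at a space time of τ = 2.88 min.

0.260

Solving the coupled first-order balances gives C_D(τ) = [k₁/(k₂−k₁)]·C_{A0}·(e^(−k₁τ) − e^(−k₂τ)).
e^(−k₁τ) = e^(−0.604×2.88) = e^(−1.740) = 0.1756; e^(−k₂τ) = e^(−3.053) = 0.04723.
C_D = 0.604×2.04/(1.06−0.604) × (0.1756−0.04723) = 2.702×0.1284 = 0.3469 kmol/m³.
C_A = C_{A0}e^(−k₁τ) = 0.3582 kmol/m³, so C_U = C_{A0}−C_A−C_D = 1.335 kmol/m³; C_D/C_U = 0.260.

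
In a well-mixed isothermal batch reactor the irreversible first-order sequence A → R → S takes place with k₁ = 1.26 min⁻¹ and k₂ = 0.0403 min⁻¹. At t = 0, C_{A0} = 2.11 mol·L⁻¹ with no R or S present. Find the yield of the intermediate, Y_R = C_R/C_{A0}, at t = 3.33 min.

For first-order series with pure A initially, C_R(t) = k₁C_{A0}/(k₂−k₁)·(e^(−k₁t) − e^(−k₂t)).
e^(−k₁t) = e^(−1.26×3.33) = e^(−4.196) = 0.01506; e^(−k₂t) = e^(−0.1342) = 0.8744.
C_R = 1.26×2.11/(0.0403−1.26) × (0.01506−0.8744) = (-2.180)×(-0.8594) = 1.873 mol·L⁻¹.
Y_R = C_R/C_{A0} = 1.873/2.11 = 0.888.

0.888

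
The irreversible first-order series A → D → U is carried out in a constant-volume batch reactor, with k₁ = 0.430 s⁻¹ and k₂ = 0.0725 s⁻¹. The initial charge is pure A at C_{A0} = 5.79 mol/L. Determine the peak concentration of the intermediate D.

For a first-order series the maximum intermediate yield is C_{D,max}/C_{A0} = (k₁/k₂)^[k₂/(k₂−k₁)].
= (0.430/0.0725)^(0.0725/(0.0725−0.430)) = (5.931)^(-0.2028) = 0.6970.
C_{D,max} = 0.6970×5.79 = 4.04 mol/L.

4.04 mol/L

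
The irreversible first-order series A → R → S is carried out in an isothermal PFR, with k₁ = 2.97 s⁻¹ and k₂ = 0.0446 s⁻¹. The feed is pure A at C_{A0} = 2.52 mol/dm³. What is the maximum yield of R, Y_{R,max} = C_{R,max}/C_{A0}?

0.938

Evaluating C_R at τ_opt = ln(k₂/k₁)/(k₂−k₁) gives C_{R,max}/C_{A0} = (k₁/k₂)^[k₂/(k₂−k₁)].
= (2.97/0.0446)^(0.0446/(0.0446−2.97)) = (66.59)^(-0.01525) = 0.9380.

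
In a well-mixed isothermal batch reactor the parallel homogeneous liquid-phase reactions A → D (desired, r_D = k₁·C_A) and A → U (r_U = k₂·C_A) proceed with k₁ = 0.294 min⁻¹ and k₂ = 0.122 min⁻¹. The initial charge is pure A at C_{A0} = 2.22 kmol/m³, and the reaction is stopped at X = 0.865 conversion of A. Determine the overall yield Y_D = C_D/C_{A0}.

0.611

C_A = C_{A0}(1−X) = 0.2997 kmol/m³.
Both paths are first order in A, so the instantaneous fraction to D is constant: dC_D/d(−C_A) = k₁/(k₁+k₂) = 0.7067.
C_D = 0.7067·(C_{A0}−C_A) = 0.7067×1.920 = 1.36 kmol/m³.
Y_D = C_D/C_{A0} = 1.357/2.22 = 0.611.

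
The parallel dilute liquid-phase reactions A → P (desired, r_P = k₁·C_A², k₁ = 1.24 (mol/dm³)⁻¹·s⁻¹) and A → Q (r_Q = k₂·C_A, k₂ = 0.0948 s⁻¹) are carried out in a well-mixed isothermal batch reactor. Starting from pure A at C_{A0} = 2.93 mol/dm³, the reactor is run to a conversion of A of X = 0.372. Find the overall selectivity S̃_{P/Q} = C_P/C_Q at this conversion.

30.7

C_A = C_{A0}(1−X) = 1.840 mol/dm³.
Along a PFR/batch, dC_Q/dC_A = −r_Q/(r_P+r_Q) = −k₂/(k₂+k₁·C_A).
Integrating from C_{A0} to C_A: C_Q = (0.0948/1.24)·ln[(0.0948+1.24·2.93)/(0.0948+1.24·1.84)] = 0.07645·ln(3.728/2.376) = 0.03442 mol/dm³.
Then C_P = (C_{A0}−C_A) − C_Q = 1.090 − 0.03442 = 1.056 mol/dm³.
S̃_{P/Q} = C_P/C_Q = 1.056/0.03442 = 30.7.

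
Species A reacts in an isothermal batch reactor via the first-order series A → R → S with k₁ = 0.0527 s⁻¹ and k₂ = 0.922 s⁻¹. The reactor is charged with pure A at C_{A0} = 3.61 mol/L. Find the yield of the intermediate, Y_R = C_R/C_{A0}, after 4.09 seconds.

0.0475

Solving the coupled first-order balances gives C_R(t) = [k₁/(k₂−k₁)]·C_{A0}·(e^(−k₁t) − e^(−k₂t)).
e^(−k₁t) = e^(−0.0527×4.09) = e^(−0.2155) = 0.8061; e^(−k₂t) = e^(−3.771) = 0.02303.
C_R = 0.0527×3.61/(0.922−0.0527) × (0.8061−0.02303) = 0.2189×0.7831 = 0.1714 mol/L.
Y_R = C_R/C_{A0} = 0.1714/3.61 = 0.0475.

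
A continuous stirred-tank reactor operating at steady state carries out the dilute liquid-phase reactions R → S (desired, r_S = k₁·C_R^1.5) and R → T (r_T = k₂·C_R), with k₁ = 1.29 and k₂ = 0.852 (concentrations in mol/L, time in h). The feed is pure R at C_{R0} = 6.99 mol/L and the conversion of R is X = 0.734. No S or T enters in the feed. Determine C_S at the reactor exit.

3.46 mol/L

Exit C_R = C_{R0}(1−X) = 6.99×0.266 = 1.859 mol/L.
A CSTR operates uniformly at the exit composition, giving r_S = 3.271 and r_T = 1.584 (each k·C_R^n at C_R = 1.859).
Fraction of consumed R going to S: r_S/(r_S+r_T) = 0.6737.
C_S = 0.6737·C_{R0}·X = 0.6737×6.99×0.734 = 3.46 mol/L.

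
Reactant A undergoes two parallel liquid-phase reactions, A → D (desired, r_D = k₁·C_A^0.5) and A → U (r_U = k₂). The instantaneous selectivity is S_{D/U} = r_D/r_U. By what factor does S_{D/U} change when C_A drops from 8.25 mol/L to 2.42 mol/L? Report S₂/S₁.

S_{D/U} = (k₁/k₂)·C_A^0.5, so S₂/S₁ = (C_{A,2}/C_{A,1})^0.5.
= (2.42/8.25)^0.5 = (0.2933)^0.5 = 0.542.

0.542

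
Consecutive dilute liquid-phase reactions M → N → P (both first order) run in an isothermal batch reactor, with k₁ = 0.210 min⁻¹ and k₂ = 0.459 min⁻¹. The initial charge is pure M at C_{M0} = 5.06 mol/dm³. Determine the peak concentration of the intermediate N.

1.20 mol/dm³

Evaluating C_N at t_opt = ln(k₂/k₁)/(k₂−k₁) gives C_{N,max}/C_{M0} = (k₁/k₂)^[k₂/(k₂−k₁)].
= (0.210/0.459)^(0.459/(0.459−0.210)) = (0.4575)^(1.843) = 0.2366.
C_{N,max} = 0.2366×5.06 = 1.20 mol/dm³.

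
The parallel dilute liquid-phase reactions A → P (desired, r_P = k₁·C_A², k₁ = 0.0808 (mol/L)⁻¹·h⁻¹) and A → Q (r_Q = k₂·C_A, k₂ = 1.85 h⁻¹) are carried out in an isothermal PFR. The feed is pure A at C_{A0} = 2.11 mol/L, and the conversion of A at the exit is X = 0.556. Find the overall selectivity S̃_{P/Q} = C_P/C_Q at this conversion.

0.0663

C_A = C_{A0}(1−X) = 0.9368 mol/L.
Along a PFR/batch, dC_Q/dC_A = −r_Q/(r_P+r_Q) = −k₂/(k₂+k₁·C_A).
Integrating from C_{A0} to C_A: C_Q = (1.85/0.0808)·ln[(1.85+0.0808·2.11)/(1.85+0.0808·0.937)] = 22.90·ln(2.020/1.926) = 1.100 mol/L.
Then C_P = (C_{A0}−C_A) − C_Q = 1.173 − 1.100 = 0.07298 mol/L.
S̃_{P/Q} = C_P/C_Q = 0.07298/1.100 = 0.0663.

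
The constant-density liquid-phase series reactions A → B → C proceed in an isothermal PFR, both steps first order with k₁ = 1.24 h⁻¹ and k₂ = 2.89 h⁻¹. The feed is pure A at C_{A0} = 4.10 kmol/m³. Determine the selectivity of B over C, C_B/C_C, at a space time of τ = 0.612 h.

0.726

For first-order series with pure A initially, C_B(τ) = k₁C_{A0}/(k₂−k₁)·(e^(−k₁τ) − e^(−k₂τ)).
e^(−k₁τ) = e^(−1.24×0.612) = e^(−0.7589) = 0.4682; e^(−k₂τ) = e^(−1.769) = 0.1706.
C_B = 1.24×4.10/(2.89−1.24) × (0.4682−0.1706) = 3.081×0.2976 = 0.9171 kmol/m³.
C_A = C_{A0}e^(−k₁τ) = 1.920 kmol/m³, so C_C = C_{A0}−C_A−C_B = 1.263 kmol/m³; C_B/C_C = 0.726.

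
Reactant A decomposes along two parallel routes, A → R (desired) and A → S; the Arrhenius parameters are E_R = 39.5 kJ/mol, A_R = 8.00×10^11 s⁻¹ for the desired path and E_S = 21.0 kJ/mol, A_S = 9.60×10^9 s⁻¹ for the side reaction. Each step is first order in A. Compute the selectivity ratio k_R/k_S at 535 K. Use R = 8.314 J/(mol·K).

k_R/k_S = (A_R/A_S)·exp[−(E_R−E_S)/(RT)] = (A_R/A_S)·exp[(E_S−E_R)/(RT)].
(E_S−E_R)/(RT) = (21.0−39.5)×10³/(8.314×535) = -18500/4448 = -4.159.
k_R/k_S = (8.00×10^11/9.60×10^9)·exp(-4.159) = 83.33 × 0.01562 = 1.30.

1.30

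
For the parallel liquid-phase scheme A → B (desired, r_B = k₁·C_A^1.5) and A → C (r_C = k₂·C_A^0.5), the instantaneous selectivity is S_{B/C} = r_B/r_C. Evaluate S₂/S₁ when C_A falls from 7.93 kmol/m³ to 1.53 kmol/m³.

S_{B/C} = (k₁/k₂)·C_A, so S₂/S₁ = (C_{A,2}/C_{A,1}).
= 1.53/7.93 = 0.193.

0.193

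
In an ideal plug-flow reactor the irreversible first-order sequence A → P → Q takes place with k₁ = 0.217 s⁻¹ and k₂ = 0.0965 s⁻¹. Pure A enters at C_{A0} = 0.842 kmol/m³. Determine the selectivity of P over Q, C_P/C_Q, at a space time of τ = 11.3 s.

The intermediate concentration in a first-order A→B→C sequence is C_P = k₁C_{A0}(e^(−k₁τ) − e^(−k₂τ))/(k₂−k₁).
e^(−k₁τ) = e^(−0.217×11.3) = e^(−2.452) = 0.08611; e^(−k₂τ) = e^(−1.090) = 0.3361.
C_P = 0.217×0.842/(0.0965−0.217) × (0.08611−0.3361) = (-1.516)×(-0.2500) = 0.3790 kmol/m³.
C_A = C_{A0}e^(−k₁τ) = 0.07251 kmol/m³, so C_Q = C_{A0}−C_A−C_P = 0.3905 kmol/m³; C_P/C_Q = 0.971.

0.971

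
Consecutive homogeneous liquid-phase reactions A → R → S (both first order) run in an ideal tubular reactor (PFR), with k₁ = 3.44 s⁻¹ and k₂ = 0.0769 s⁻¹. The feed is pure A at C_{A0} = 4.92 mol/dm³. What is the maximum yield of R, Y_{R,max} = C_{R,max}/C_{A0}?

At the optimum, C_{R,max}/C_{A0} = (k₁/k₂)^[k₂/(k₂−k₁)].
= (3.44/0.0769)^(0.0769/(0.0769−3.44)) = (44.73)^(-0.02287) = 0.9168.

0.917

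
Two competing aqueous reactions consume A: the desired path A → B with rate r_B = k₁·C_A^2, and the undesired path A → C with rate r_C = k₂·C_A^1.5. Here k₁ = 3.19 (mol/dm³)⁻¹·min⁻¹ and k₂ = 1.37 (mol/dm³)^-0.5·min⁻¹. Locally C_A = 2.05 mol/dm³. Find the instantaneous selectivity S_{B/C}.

S_{B/C} = r_B/r_C = (k₁·C_A^2)/(k₂·C_A^1.5) = (k₁/k₂)·C_A^0.5.
= (3.19×2.050^2) / (1.37×2.050^1.5) = 13.41/4.021 = 3.33.
Since the desired path is higher order in A, keeping C_A high (PFR or concentrated feed) favours B.

3.33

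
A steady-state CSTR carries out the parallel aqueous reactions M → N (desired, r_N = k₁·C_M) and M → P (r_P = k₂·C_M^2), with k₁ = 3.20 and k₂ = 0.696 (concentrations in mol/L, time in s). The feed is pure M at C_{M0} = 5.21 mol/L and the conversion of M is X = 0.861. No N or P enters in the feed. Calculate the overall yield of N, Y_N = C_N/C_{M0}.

0.744

Exit C_M = C_{M0}(1−X) = 5.21×0.139 = 0.7242 mol/L.
In a CSTR the entire volume is at exit conditions, so r_N = 3.20×0.7242 = 2.317 and r_P = 0.696×0.7242^2 = 0.3650.
Fraction of consumed M going to N: r_N/(r_N+r_P) = 0.8639.
C_N = 0.8639·C_{M0}·X = 0.8639×5.21×0.861 = 3.88 mol/L; Y_N = C_N/C_{M0} = 0.744.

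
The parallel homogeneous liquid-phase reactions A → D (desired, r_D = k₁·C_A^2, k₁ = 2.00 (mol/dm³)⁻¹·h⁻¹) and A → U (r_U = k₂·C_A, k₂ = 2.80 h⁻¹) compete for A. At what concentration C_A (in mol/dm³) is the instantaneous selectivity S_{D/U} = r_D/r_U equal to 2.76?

3.86 mol/dm³

S_{D/U} = (k₁/k₂)·C_A ⇒ C_A = S·k₂/k₁.
= 2.76×2.80/2.00 = 3.86 mol/dm³.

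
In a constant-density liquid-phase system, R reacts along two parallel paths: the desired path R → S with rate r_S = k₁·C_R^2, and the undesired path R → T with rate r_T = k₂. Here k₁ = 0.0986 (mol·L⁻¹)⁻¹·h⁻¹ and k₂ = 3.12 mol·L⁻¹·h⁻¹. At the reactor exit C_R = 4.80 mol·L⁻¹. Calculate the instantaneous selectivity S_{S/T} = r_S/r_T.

0.728

S_{S/T} = r_S/r_T = (k₁·C_R^2)/(k₂) = (k₁/k₂)·C_R^2.
= (0.0986×4.800^2) / (3.12) = 2.272/3.120 = 0.728.
Since the desired path is higher order in R, keeping C_R high (PFR or concentrated feed) favours S.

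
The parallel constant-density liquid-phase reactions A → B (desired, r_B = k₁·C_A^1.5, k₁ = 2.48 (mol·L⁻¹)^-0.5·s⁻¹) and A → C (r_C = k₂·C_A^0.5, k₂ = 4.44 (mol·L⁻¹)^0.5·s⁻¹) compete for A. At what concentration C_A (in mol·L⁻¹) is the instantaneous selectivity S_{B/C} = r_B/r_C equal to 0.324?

S_{B/C} = (k₁/k₂)·C_A ⇒ C_A = S·k₂/k₁.
= 0.324×4.44/2.48 = 0.580 mol·L⁻¹.

0.580 mol·L⁻¹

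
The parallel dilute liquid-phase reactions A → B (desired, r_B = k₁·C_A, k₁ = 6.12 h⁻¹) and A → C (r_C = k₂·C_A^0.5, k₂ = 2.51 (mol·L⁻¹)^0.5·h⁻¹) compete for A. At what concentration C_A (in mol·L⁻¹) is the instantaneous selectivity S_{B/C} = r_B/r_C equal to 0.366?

S_{B/C} = (k₁/k₂)·C_A^0.5 ⇒ C_A = (S·k₂/k₁)^(2).
= (0.366×2.51/6.12)^(2) = (0.1501)^(2) = 0.0225 mol·L⁻¹.

0.0225 mol·L⁻¹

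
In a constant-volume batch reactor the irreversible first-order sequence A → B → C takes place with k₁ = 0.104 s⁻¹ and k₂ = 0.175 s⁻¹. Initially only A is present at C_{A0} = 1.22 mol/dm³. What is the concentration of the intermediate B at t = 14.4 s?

Solving the coupled first-order balances gives C_B(t) = [k₁/(k₂−k₁)]·C_{A0}·(e^(−k₁t) − e^(−k₂t)).
e^(−k₁t) = e^(−0.104×14.4) = e^(−1.498) = 0.2237; e^(−k₂t) = e^(−2.520) = 0.08046.
C_B = 0.104×1.22/(0.175−0.104) × (0.2237−0.08046) = 1.787×0.1432 = 0.2559 mol/dm³.

0.256 mol/dm³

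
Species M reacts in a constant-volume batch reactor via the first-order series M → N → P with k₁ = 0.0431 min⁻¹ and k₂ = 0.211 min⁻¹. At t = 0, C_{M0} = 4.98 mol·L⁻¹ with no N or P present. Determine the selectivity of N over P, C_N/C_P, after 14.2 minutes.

The intermediate concentration in a first-order A→B→C sequence is C_N = k₁C_{M0}(e^(−k₁t) − e^(−k₂t))/(k₂−k₁).
e^(−k₁t) = e^(−0.0431×14.2) = e^(−0.6120) = 0.5423; e^(−k₂t) = e^(−2.996) = 0.04998.
C_N = 0.0431×4.98/(0.211−0.0431) × (0.5423−0.04998) = 1.278×0.4923 = 0.6293 mol·L⁻¹.
C_M = C_{M0}e^(−k₁t) = 2.700 mol·L⁻¹, so C_P = C_{M0}−C_M−C_N = 1.650 mol·L⁻¹; C_N/C_P = 0.381.

0.381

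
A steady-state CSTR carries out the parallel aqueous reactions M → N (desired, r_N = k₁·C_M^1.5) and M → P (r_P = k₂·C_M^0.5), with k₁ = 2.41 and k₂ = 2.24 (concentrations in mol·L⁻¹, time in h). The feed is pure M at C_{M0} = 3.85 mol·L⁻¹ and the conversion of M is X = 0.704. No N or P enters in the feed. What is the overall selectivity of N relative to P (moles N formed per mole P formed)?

Exit C_M = C_{M0}(1−X) = 3.85×0.296 = 1.140 mol·L⁻¹.
Rates in a CSTR are evaluated at the outlet concentration: r_N = 2.41×1.140^1.5 = 2.932, r_P = 2.24×1.140^0.5 = 2.391.
Overall selectivity = C_N/C_P = r_Nτ/(r_Pτ) = r_N/r_P = 1.23.

1.23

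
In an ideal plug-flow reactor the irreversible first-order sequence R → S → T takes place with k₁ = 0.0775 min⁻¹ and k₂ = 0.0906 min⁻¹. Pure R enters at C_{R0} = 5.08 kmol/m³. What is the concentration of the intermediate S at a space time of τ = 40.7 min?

0.530 kmol/m³

The intermediate concentration in a first-order A→B→C sequence is C_S = k₁C_{R0}(e^(−k₁τ) − e^(−k₂τ))/(k₂−k₁).
e^(−k₁τ) = e^(−0.0775×40.7) = e^(−3.154) = 0.04267; e^(−k₂τ) = e^(−3.687) = 0.02504.
C_S = 0.0775×5.08/(0.0906−0.0775) × (0.04267−0.02504) = 30.05×0.01763 = 0.5300 kmol/m³.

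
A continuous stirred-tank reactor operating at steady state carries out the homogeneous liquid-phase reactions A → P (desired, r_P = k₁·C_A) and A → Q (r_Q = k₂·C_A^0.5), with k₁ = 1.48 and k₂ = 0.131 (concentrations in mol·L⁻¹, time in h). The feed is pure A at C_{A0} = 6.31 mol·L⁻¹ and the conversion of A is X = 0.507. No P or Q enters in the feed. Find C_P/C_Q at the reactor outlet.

Exit C_A = C_{A0}(1−X) = 6.31×0.493 = 3.111 mol·L⁻¹.
A CSTR operates uniformly at the exit composition, giving r_P = 4.604 and r_Q = 0.2311 (each k·C_A^n at C_A = 3.111).
Overall selectivity = C_P/C_Q = r_Pτ/(r_Qτ) = r_P/r_Q = 19.9.

19.9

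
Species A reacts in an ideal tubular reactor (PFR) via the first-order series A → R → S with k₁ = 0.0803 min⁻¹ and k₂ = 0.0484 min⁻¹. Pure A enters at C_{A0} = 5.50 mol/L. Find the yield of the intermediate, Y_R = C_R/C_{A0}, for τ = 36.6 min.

0.295

The intermediate concentration in a first-order A→B→C sequence is C_R = k₁C_{A0}(e^(−k₁τ) − e^(−k₂τ))/(k₂−k₁).
e^(−k₁τ) = e^(−0.0803×36.6) = e^(−2.939) = 0.05292; e^(−k₂τ) = e^(−1.771) = 0.1701.
C_R = 0.0803×5.50/(0.0484−0.0803) × (0.05292−0.1701) = (-13.84)×(-0.1172) = 1.622 mol/L.
Y_R = C_R/C_{A0} = 1.622/5.50 = 0.295.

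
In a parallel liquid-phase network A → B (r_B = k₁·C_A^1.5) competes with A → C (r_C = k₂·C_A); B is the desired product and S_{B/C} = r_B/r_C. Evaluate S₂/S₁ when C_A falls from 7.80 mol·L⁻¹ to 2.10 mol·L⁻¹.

0.519

S_{B/C} = (k₁/k₂)·C_A^0.5, so S₂/S₁ = (C_{A,2}/C_{A,1})^0.5.
= (2.10/7.80)^0.5 = (0.2692)^0.5 = 0.519.
Selectivity toward B falls as C_A falls — high-concentration operation is favoured.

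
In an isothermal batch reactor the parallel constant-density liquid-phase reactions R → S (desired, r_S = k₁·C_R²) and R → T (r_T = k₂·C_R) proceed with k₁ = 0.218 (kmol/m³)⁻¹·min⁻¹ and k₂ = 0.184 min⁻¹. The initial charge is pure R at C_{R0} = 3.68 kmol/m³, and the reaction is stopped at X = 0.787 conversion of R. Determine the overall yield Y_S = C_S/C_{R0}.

0.553

C_R = C_{R0}(1−X) = 0.7838 kmol/m³.
Along a PFR/batch, dC_T/dC_R = −r_T/(r_S+r_T) = −k₂/(k₂+k₁·C_R).
Integrating from C_{R0} to C_R: C_T = (0.184/0.218)·ln[(0.184+0.218·3.68)/(0.184+0.218·0.784)] = 0.8440·ln(0.9862/0.3549) = 0.8627 kmol/m³.
Then C_S = (C_{R0}−C_R) − C_T = 2.896 − 0.8627 = 2.033 kmol/m³.
Y_S = C_S/C_{R0} = 2.033/3.68 = 0.553.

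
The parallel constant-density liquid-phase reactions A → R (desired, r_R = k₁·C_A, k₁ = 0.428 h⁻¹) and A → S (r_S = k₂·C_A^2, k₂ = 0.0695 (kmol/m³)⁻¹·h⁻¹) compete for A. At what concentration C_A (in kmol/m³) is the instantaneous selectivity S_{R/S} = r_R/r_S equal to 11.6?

0.531 kmol/m³

S_{R/S} = (k₁/k₂)·C_A⁻¹ ⇒ C_A = (S·k₂/k₁)^(-1).
= (11.6×0.0695/0.428)^(-1) = (1.884)^(-1) = 0.531 kmol/m³.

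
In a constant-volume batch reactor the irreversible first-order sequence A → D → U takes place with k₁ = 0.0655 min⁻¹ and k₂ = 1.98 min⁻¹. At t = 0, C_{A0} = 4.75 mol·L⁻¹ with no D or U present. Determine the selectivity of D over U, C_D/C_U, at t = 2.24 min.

0.271

The intermediate concentration in a first-order A→B→C sequence is C_D = k₁C_{A0}(e^(−k₁t) − e^(−k₂t))/(k₂−k₁).
e^(−k₁t) = e^(−0.0655×2.24) = e^(−0.1467) = 0.8635; e^(−k₂t) = e^(−4.435) = 0.01185.
C_D = 0.0655×4.75/(1.98−0.0655) × (0.8635−0.01185) = 0.1625×0.8517 = 0.1384 mol·L⁻¹.
C_A = C_{A0}e^(−k₁t) = 4.102 mol·L⁻¹, so C_U = C_{A0}−C_A−C_D = 0.5098 mol·L⁻¹; C_D/C_U = 0.271.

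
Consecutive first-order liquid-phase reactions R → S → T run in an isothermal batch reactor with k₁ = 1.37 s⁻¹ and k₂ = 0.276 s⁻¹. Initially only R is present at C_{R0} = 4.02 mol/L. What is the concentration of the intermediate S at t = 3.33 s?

Solving the coupled first-order balances gives C_S(t) = [k₁/(k₂−k₁)]·C_{R0}·(e^(−k₁t) − e^(−k₂t)).
e^(−k₁t) = e^(−1.37×3.33) = e^(−4.562) = 0.01044; e^(−k₂t) = e^(−0.9191) = 0.3989.
C_S = 1.37×4.02/(0.276−1.37) × (0.01044−0.3989) = (-5.034)×(-0.3884) = 1.956 mol/L.

1.96 mol/L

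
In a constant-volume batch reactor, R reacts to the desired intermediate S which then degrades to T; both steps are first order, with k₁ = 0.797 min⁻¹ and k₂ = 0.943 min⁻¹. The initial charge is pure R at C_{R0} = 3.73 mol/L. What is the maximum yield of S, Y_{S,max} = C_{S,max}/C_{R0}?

At the optimum, C_{S,max}/C_{R0} = (k₁/k₂)^[k₂/(k₂−k₁)].
= (0.797/0.943)^(0.943/(0.943−0.797)) = (0.8452)^(6.459) = 0.3374.

0.337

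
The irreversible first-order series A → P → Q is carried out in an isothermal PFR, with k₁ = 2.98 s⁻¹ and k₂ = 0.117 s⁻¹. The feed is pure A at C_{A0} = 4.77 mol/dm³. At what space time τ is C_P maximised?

1.13 s

The intermediate peaks when r₁ = r₂, i.e. k₁e^(−k₁τ) = k₂e^(−k₂τ), giving τ_opt = ln(k₂/k₁)/(k₂−k₁).
= ln(0.117/2.98)/(0.117−2.98) = ln(0.03926)/-2.863 = -3.238/-2.863 = 1.13 s.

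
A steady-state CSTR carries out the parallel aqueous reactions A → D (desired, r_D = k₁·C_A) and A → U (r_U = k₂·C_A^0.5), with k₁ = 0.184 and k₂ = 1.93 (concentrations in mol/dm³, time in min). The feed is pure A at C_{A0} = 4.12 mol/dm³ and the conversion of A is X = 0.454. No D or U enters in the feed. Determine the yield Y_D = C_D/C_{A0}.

0.0568

Exit C_A = C_{A0}(1−X) = 4.12×0.546 = 2.250 mol/dm³.
In a CSTR the entire volume is at exit conditions, so r_D = 0.184×2.250 = 0.4139 and r_U = 1.93×2.250^0.5 = 2.895.
Fraction of consumed A going to D: r_D/(r_D+r_U) = 0.1251.
C_D = 0.1251·C_{A0}·X = 0.1251×4.12×0.454 = 0.234 mol/dm³; Y_D = C_D/C_{A0} = 0.0568.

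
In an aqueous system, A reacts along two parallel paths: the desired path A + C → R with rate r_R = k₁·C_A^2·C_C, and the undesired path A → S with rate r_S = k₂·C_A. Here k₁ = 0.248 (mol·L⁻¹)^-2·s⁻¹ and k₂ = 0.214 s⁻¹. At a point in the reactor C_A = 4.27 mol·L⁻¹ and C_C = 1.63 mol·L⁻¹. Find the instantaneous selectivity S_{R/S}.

S_{R/S} = r_R/r_S = (k₁·C_A^2·C_C)/(k₂·C_A) = (k₁/k₂)·C_A·C_C.
= (0.248×4.270^2×1.630) / (0.214×4.270) = 7.370/0.9138 = 8.07.
Since the desired path is higher order in A, keeping C_A high (PFR or concentrated feed) favours R.

8.07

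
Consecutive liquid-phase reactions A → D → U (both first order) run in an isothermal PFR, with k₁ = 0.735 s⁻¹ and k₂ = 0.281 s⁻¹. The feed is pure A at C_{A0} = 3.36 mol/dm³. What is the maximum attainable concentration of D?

Evaluating C_D at τ_opt = ln(k₂/k₁)/(k₂−k₁) gives C_{D,max}/C_{A0} = (k₁/k₂)^[k₂/(k₂−k₁)].
= (0.735/0.281)^(0.281/(0.281−0.735)) = (2.616)^(-0.6189) = 0.5515.
C_{D,max} = 0.5515×3.36 = 1.85 mol/dm³.

1.85 mol/dm³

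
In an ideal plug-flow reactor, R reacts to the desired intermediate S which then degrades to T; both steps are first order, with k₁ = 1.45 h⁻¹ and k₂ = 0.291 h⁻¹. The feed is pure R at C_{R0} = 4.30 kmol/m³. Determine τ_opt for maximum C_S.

Setting dC_S/dτ = 0 gives τ_opt = ln(k₂/k₁)/(k₂−k₁).
= ln(0.291/1.45)/(0.291−1.45) = ln(0.2007)/-1.159 = -1.606/-1.159 = 1.39 h.

1.39 h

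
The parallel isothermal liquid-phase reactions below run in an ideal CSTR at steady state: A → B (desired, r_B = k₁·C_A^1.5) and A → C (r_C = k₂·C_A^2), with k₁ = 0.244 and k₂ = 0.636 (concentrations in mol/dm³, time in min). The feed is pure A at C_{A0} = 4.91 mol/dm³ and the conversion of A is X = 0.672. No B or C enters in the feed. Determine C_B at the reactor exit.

0.766 mol/dm³

Exit C_A = C_{A0}(1−X) = 4.91×0.328 = 1.610 mol/dm³.
A CSTR operates uniformly at the exit composition, giving r_B = 0.4987 and r_C = 1.650 (each k·C_A^n at C_A = 1.610).
Fraction of consumed A going to B: r_B/(r_B+r_C) = 0.2321.
C_B = 0.2321·C_{A0}·X = 0.2321×4.91×0.672 = 0.766 mol/dm³.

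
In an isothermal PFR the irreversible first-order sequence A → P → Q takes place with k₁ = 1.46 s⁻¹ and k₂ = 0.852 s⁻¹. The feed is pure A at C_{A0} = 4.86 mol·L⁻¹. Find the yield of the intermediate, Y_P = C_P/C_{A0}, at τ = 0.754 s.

0.464

Solving the coupled first-order balances gives C_P(τ) = [k₁/(k₂−k₁)]·C_{A0}·(e^(−k₁τ) − e^(−k₂τ)).
e^(−k₁τ) = e^(−1.46×0.754) = e^(−1.101) = 0.3326; e^(−k₂τ) = e^(−0.6424) = 0.5260.
C_P = 1.46×4.86/(0.852−1.46) × (0.3326−0.5260) = (-11.67)×(-0.1934) = 2.257 mol·L⁻¹.
Y_P = C_P/C_{A0} = 2.257/4.86 = 0.464.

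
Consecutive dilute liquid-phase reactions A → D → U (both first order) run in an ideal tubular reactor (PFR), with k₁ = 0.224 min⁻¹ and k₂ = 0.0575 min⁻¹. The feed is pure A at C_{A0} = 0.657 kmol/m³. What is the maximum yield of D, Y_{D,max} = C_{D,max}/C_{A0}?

For a first-order series the maximum intermediate yield is C_{D,max}/C_{A0} = (k₁/k₂)^[k₂/(k₂−k₁)].
= (0.224/0.0575)^(0.0575/(0.0575−0.224)) = (3.896)^(-0.3453) = 0.6252.

0.625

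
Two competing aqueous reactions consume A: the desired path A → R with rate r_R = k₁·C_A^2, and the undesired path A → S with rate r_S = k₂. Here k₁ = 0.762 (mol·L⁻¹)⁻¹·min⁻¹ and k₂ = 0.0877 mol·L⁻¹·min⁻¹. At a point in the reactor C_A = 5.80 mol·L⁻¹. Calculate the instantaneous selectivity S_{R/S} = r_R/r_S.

292

S_{R/S} = r_R/r_S = (k₁·C_A^2)/(k₂) = (k₁/k₂)·C_A^2.
= (0.762×5.800^2) / (0.0877) = 25.63/0.08770 = 292.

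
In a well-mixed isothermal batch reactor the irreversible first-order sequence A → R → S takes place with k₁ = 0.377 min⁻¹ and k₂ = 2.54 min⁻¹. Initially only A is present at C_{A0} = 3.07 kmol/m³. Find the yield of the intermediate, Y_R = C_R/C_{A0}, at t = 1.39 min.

For first-order series with pure A initially, C_R(t) = k₁C_{A0}/(k₂−k₁)·(e^(−k₁t) − e^(−k₂t)).
e^(−k₁t) = e^(−0.377×1.39) = e^(−0.5240) = 0.5921; e^(−k₂t) = e^(−3.531) = 0.02929.
C_R = 0.377×3.07/(2.54−0.377) × (0.5921−0.02929) = 0.5351×0.5628 = 0.3012 kmol/m³.
Y_R = C_R/C_{A0} = 0.3012/3.07 = 0.0981.

0.0981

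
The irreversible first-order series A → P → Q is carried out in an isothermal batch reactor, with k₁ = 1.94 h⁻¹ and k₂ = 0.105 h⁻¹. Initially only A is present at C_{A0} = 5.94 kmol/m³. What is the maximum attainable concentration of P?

For a first-order series the maximum intermediate yield is C_{P,max}/C_{A0} = (k₁/k₂)^[k₂/(k₂−k₁)].
= (1.94/0.105)^(0.105/(0.105−1.94)) = (18.48)^(-0.05722) = 0.8463.
C_{P,max} = 0.8463×5.94 = 5.03 kmol/m³.

5.03 kmol/m³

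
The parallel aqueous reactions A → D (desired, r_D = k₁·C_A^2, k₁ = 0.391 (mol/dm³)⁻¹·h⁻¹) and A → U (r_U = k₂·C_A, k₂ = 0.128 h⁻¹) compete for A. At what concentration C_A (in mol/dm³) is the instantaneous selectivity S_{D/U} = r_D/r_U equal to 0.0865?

0.0283 mol/dm³

S_{D/U} = (k₁/k₂)·C_A ⇒ C_A = S·k₂/k₁.
= 0.0865×0.128/0.391 = 0.0283 mol/dm³.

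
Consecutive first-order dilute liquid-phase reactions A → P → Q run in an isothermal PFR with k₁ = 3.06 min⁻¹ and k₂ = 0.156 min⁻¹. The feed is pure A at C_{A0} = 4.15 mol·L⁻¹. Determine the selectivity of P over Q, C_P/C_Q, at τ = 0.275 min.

40.6

For first-order series with pure A initially, C_P(τ) = k₁C_{A0}/(k₂−k₁)·(e^(−k₁τ) − e^(−k₂τ)).
e^(−k₁τ) = e^(−3.06×0.275) = e^(−0.8415) = 0.4311; e^(−k₂τ) = e^(−0.04290) = 0.9580.
C_P = 3.06×4.15/(0.156−3.06) × (0.4311−0.9580) = (-4.373)×(-0.5269) = 2.304 mol·L⁻¹.
C_A = C_{A0}e^(−k₁τ) = 1.789 mol·L⁻¹, so C_Q = C_{A0}−C_A−C_P = 0.05680 mol·L⁻¹; C_P/C_Q = 40.6.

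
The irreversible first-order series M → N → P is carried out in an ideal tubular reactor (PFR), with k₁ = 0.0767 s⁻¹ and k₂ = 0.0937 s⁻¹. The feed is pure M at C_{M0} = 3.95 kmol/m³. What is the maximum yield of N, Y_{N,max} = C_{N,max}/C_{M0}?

0.332

At the optimum, C_{N,max}/C_{M0} = (k₁/k₂)^[k₂/(k₂−k₁)].
= (0.0767/0.0937)^(0.0937/(0.0937−0.0767)) = (0.8186)^(5.512) = 0.3317.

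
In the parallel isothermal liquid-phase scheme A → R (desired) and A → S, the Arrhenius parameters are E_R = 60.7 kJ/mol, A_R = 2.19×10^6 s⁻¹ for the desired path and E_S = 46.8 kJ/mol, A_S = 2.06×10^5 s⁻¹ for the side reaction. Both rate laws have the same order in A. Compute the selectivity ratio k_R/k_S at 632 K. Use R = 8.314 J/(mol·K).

0.755

With equal orders, S_{R/S} = k_R/k_S = (A_R/A_S)·exp[(E_S−E_R)/(RT)].
(E_S−E_R)/(RT) = (46.8−60.7)×10³/(8.314×632) = -13900/5254 = -2.645.
k_R/k_S = (2.19×10^6/2.06×10^5)·exp(-2.645) = 10.63 × 0.07098 = 0.755.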